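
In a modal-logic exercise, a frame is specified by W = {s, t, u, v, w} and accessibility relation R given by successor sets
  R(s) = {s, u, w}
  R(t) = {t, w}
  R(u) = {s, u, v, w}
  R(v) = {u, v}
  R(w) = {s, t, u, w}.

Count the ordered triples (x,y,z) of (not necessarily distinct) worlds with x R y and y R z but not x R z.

8

Enumerating: (s,u,v), (s,w,t), (t,w,s), (t,w,u), (u,w,t), (v,u,s), (v,u,w), (w,u,v).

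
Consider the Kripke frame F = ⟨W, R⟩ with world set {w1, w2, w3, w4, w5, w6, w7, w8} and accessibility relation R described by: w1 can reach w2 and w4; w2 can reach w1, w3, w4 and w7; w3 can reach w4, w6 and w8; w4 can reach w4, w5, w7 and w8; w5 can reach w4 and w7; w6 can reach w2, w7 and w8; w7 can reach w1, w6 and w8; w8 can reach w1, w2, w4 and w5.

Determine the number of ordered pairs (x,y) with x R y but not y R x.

Enumerating: (w1,w4), (w2,w3), (w2,w4), (w2,w7), (w3,w4), (w3,w6), (w3,w8), (w4,w7), (w5,w7), (w6,w2), (w6,w8), (w7,w1), (w7,w8), (w8,w1), (w8,w2), (w8,w5).

16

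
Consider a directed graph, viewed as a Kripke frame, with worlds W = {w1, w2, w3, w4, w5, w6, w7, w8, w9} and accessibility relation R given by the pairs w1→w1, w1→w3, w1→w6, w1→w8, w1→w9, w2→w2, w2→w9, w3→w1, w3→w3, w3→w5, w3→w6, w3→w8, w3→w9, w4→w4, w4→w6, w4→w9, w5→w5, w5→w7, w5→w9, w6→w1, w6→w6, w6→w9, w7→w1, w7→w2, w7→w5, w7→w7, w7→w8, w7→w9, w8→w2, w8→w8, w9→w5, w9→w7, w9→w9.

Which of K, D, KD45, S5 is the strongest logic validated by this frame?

Serial (axiom D): yes — every world has a successor (e.g. w1 R w1).
Euclidean (axiom 5): no — w1 R w6 and w1 R w3, but not w6 R w3.
Transitive (axiom 4): no — w1 R w3 and w3 R w5, but not w1 R w5.
Reflexive (axiom T): yes — every world is R-related to itself.
So F validates K, D; KD45 would additionally require R to be Euclidean and transitive. The strongest is D.

D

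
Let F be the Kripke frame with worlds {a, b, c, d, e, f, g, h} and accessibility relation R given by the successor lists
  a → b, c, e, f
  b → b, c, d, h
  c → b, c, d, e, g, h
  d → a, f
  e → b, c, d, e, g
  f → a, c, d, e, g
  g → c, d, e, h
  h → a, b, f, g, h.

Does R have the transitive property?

No

Transitive: no — a R b and b R d, but not a R d.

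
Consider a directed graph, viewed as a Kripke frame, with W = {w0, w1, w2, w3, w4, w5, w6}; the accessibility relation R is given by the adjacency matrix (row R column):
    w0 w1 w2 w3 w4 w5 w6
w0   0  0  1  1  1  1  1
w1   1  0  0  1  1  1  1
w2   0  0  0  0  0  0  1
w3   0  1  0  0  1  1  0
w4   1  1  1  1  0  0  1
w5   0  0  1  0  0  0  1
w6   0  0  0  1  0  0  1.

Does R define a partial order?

No

Reflexive: no — w0 is not related to itself.
Transitive: no — w0 R w3 and w3 R w1, but not w0 R w1.
Antisymmetric: no — w0 R w4 and w4 R w0 with w0 ≠ w4.
So R is not a partial order.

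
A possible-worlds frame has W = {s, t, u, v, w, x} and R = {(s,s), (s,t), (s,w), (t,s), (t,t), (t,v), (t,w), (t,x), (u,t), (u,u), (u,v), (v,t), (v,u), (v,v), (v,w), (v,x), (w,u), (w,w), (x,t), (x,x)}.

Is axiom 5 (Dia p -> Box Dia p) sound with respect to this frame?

No

Axiom 5 corresponds to the accessibility relation being Euclidean.
Euclidean: no — s R w and s R t, but not w R t.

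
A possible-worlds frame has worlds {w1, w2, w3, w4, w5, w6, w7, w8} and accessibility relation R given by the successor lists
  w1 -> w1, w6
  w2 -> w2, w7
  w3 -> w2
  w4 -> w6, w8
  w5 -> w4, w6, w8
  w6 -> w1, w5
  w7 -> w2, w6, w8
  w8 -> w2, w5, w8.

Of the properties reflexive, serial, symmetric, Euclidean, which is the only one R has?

serial

Reflexive: no — w3 is not related to itself.
Serial: yes — every world has a successor (e.g. w1 R w1).
Symmetric: no — w3 R w2 but not w2 R w3.
Euclidean: no — w4 R w6 and w4 R w8, but not w6 R w8.
Only serial holds.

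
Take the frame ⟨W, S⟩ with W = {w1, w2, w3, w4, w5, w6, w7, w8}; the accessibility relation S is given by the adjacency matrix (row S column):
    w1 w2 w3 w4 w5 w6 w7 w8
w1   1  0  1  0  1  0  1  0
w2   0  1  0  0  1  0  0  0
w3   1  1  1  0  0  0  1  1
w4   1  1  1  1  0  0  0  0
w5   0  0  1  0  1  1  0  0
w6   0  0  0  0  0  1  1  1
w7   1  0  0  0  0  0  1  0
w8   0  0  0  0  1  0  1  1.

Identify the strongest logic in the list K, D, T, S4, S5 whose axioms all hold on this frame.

T

Serial (axiom D): yes — every world has a successor (e.g. w1 S w1).
Reflexive (axiom T): yes — every world is S-related to itself.
Transitive (axiom 4): no — w1 S w3 and w3 S w2, but not w1 S w2.
Euclidean (axiom 5): no — w1 S w3 and w1 S w5, but not w3 S w5.
So F validates K, D, T; S4 would additionally require S to be transitive. The strongest is T.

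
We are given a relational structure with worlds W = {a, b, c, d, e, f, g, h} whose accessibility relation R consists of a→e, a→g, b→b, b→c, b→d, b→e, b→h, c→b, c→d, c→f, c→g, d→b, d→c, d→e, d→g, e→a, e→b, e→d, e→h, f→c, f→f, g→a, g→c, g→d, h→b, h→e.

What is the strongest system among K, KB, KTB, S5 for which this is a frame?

Symmetric (axiom B): yes — every pair in R has its reverse in R.
Reflexive (axiom T): no — a is not related to itself.
Euclidean (axiom 5): no — a R e and a R g, but not e R g.
So F validates K, KB; KTB would additionally require R to be reflexive. The strongest is KB.

KB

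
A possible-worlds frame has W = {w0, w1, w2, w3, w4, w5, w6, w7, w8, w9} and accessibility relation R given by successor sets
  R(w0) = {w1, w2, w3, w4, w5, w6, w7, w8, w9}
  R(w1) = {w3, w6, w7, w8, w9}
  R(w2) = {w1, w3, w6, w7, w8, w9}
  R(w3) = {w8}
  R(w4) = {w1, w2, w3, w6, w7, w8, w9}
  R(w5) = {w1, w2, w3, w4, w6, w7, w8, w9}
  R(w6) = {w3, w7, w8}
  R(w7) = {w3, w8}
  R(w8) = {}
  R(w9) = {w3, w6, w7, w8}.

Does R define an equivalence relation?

No

Reflexive: no — w0 is not related to itself.
Symmetric: no — w0 R w1 but not w1 R w0.
Transitive: yes — every two-step R-path is closed by a direct edge.
So R is not an equivalence relation.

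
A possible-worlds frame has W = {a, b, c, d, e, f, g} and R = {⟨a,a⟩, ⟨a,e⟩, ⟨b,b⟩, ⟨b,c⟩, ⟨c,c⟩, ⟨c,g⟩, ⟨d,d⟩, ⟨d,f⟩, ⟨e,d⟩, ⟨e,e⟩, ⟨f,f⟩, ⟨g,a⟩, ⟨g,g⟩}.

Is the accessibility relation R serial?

Serial: yes — every world has a successor (e.g. a R a).

Yes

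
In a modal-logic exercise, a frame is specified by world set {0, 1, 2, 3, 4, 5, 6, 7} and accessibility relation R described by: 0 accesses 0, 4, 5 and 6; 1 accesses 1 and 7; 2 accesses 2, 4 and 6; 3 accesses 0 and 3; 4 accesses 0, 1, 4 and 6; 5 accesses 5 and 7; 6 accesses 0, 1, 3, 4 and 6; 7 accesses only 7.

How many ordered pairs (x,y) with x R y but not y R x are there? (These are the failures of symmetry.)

Enumerating: (0,5), (1,7), (2,4), (2,6), (3,0), (4,1), (5,7), (6,1), (6,3).

9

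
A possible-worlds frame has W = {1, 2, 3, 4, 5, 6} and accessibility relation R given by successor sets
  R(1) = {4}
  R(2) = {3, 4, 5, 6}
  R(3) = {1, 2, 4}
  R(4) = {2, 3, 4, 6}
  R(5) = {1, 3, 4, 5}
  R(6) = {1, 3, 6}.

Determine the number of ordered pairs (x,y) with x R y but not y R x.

Enumerating: (1,4), (2,5), (2,6), (3,1), (4,6), (5,1), (5,3), (5,4), (6,1), (6,3).

10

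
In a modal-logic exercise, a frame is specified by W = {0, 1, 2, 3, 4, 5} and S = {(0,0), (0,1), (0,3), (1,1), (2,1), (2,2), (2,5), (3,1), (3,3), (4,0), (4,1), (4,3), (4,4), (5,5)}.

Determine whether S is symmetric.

Symmetric: no — 0 S 1 but not 1 S 0.

No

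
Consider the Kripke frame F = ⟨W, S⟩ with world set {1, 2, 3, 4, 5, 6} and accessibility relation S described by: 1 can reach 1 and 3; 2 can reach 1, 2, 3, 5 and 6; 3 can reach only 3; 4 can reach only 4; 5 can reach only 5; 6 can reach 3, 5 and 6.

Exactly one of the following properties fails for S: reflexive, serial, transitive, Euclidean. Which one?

Reflexive: yes — every world is S-related to itself.
Serial: yes — every world has a successor (e.g. 1 S 1).
Transitive: yes — every two-step S-path is closed by a direct edge.
Euclidean: no — 2 S 1 and 2 S 5, but not 1 S 5.
Only Euclidean fails.

Euclidean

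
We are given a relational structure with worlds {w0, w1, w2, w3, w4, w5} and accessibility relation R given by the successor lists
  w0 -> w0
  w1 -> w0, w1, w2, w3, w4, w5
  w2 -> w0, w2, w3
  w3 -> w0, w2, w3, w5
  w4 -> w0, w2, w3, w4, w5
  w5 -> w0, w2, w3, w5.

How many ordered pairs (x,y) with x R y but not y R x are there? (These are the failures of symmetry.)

13

Enumerating: (w1,w0), (w1,w2), (w1,w3), (w1,w4), (w1,w5), (w2,w0), (w3,w0), (w4,w0), (w4,w2), (w4,w3), (w4,w5), (w5,w0), (w5,w2).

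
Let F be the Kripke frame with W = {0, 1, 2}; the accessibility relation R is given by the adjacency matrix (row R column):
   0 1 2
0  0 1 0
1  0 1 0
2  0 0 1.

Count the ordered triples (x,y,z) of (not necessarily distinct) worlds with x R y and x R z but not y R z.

R is Euclidean; there are no such tuples.

0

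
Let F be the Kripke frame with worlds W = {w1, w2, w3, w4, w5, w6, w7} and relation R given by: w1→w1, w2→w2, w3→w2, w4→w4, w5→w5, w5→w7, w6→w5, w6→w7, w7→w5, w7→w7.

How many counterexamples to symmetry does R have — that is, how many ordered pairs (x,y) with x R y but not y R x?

3

Enumerating: (w3,w2), (w6,w5), (w6,w7).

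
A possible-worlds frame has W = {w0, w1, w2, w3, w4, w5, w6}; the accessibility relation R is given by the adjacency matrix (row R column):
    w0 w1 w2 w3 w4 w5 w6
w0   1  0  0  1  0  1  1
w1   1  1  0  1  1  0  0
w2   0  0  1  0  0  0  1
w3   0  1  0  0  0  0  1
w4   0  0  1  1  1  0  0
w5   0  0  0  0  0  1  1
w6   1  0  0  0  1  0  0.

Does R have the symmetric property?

Symmetric: no — w0 R w3 but not w3 R w0.

No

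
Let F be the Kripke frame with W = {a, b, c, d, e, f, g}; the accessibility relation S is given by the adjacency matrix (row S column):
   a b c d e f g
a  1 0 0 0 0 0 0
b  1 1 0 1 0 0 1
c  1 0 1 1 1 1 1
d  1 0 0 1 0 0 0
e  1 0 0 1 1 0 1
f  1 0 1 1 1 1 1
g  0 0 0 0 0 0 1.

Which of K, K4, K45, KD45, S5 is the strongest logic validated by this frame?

Transitive (axiom 4): yes — every two-step S-path is closed by a direct edge.
Euclidean (axiom 5): no — b S a and b S d, but not a S d.
Serial (axiom D): yes — every world has a successor (e.g. a S a).
Reflexive (axiom T): yes — every world is S-related to itself.
So F validates K, K4; K45 would additionally require S to be Euclidean. The strongest is K4.

K4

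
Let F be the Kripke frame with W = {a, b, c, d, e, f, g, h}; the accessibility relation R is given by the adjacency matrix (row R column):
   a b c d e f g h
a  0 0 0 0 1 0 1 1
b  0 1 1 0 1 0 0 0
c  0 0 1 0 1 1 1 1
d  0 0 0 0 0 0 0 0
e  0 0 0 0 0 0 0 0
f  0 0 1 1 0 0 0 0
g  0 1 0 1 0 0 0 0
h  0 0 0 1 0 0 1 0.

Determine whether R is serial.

No

Serial: no — d has no R-successor.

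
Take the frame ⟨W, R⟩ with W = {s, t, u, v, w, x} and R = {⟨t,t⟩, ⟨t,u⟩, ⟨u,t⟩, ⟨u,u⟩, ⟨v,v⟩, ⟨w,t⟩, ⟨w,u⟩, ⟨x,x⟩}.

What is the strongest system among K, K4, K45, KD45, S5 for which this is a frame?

Transitive (axiom 4): yes — every two-step R-path is closed by a direct edge.
Euclidean (axiom 5): yes — any two successors of a common world are R-related.
Serial (axiom D): no — s has no R-successor.
Reflexive (axiom T): no — s is not related to itself.
So F validates K, K4, K45; KD45 would additionally require R to be serial. The strongest is K45.

K45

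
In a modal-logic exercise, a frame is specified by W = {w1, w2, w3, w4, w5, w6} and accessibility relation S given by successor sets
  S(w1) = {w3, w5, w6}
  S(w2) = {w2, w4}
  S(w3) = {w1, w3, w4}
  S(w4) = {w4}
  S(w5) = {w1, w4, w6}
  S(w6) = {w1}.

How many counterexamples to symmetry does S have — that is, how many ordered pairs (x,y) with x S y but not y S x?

Enumerating: (w2,w4), (w3,w4), (w5,w4), (w5,w6).

4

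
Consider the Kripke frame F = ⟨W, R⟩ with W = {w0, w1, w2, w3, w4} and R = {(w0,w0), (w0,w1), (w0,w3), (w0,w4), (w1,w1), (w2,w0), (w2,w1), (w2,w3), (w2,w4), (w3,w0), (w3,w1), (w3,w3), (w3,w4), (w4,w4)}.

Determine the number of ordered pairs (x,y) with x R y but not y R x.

Enumerating: (w0,w1), (w0,w4), (w2,w0), (w2,w1), (w2,w3), (w2,w4), (w3,w1), (w3,w4).

8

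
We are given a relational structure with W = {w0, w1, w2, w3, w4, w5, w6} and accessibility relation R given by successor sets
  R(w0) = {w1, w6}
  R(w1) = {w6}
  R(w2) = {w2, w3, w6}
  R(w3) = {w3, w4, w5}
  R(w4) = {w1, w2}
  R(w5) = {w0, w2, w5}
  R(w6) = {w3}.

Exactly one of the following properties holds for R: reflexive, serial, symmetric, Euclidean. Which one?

serial

Reflexive: no — w0 is not related to itself.
Serial: yes — every world has a successor (e.g. w0 R w1).
Symmetric: no — w0 R w1 but not w1 R w0.
Euclidean: no — w0 R w6 and w0 R w1, but not w6 R w1.
Only serial holds.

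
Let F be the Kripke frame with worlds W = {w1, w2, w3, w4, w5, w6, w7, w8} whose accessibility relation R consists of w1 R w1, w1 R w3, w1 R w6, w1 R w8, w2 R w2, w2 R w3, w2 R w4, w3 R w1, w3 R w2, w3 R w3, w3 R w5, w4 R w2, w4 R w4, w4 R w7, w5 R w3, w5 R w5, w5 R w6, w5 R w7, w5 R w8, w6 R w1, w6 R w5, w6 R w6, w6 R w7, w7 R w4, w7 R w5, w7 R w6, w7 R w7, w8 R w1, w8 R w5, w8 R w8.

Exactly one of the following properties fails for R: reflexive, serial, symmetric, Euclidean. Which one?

Reflexive: yes — every world is R-related to itself.
Serial: yes — every world has a successor (e.g. w1 R w1).
Symmetric: yes — every pair in R has its reverse in R.
Euclidean: no — w1 R w3 and w1 R w6, but not w3 R w6.
Only Euclidean fails.

Euclidean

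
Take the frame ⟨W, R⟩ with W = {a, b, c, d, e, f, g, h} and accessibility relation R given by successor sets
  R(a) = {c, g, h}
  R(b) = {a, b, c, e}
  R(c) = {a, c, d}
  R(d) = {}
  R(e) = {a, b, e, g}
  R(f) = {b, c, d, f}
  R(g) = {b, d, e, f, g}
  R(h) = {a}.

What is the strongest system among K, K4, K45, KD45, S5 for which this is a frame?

K

Transitive (axiom 4): no — a R c and c R d, but not a R d.
Euclidean (axiom 5): no — a R c and a R g, but not c R g.
Serial (axiom D): no — d has no R-successor.
Reflexive (axiom T): no — a is not related to itself.
So F validates K; K4 would additionally require R to be transitive. The strongest is K.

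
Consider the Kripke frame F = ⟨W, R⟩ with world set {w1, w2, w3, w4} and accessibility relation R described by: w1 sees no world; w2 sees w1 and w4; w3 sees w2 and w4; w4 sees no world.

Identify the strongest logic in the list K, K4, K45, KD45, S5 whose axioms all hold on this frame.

K

Transitive (axiom 4): no — w3 R w2 and w2 R w1, but not w3 R w1.
Euclidean (axiom 5): no — w2 R w1 and w2 R w4, but not w1 R w4.
Serial (axiom D): no — w1 has no R-successor.
Reflexive (axiom T): no — w1 is not related to itself.
So F validates K; K4 would additionally require R to be transitive. The strongest is K.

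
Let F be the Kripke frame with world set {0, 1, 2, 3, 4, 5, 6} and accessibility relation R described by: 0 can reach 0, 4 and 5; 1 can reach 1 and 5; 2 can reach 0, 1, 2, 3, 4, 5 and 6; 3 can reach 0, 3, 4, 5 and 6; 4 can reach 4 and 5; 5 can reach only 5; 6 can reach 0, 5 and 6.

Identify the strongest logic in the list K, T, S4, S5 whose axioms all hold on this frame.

T

Reflexive (axiom T): yes — every world is R-related to itself.
Transitive (axiom 4): no — 6 R 0 and 0 R 4, but not 6 R 4.
Euclidean (axiom 5): no — 0 R 5 and 0 R 4, but not 5 R 4.
So F validates K, T; S4 would additionally require R to be transitive. The strongest is T.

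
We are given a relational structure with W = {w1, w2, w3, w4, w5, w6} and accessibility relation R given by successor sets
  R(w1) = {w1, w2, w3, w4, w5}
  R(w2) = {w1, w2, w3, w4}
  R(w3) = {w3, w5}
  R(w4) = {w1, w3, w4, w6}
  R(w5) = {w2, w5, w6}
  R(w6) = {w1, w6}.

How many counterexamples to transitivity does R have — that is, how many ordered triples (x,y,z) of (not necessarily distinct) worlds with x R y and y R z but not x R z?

18

Enumerating: (w1,w4,w6), (w1,w5,w6), (w2,w1,w5), (w2,w3,w5), (w2,w4,w6), (w3,w5,w2), (w3,w5,w6), (w4,w1,w2), (w4,w1,w5), (w4,w3,w5), (w5,w2,w1), (w5,w2,w3), (w5,w2,w4), (w5,w6,w1), (w6,w1,w2), (w6,w1,w3), (w6,w1,w4), (w6,w1,w5).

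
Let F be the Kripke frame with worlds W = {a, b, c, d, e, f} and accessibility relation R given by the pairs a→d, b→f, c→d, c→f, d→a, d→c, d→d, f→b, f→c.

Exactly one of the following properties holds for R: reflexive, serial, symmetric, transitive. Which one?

symmetric

Reflexive: no — a is not related to itself.
Serial: no — e has no R-successor.
Symmetric: yes — every pair in R has its reverse in R.
Transitive: no — a R d and d R c, but not a R c.
Only symmetric holds.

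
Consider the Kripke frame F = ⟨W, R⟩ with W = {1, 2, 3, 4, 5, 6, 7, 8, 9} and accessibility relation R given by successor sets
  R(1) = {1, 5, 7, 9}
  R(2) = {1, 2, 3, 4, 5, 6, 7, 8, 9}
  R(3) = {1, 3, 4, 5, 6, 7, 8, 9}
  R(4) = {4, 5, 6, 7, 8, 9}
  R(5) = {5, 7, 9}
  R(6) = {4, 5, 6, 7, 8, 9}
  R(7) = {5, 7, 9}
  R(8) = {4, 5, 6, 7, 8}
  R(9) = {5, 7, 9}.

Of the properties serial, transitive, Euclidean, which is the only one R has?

serial

Serial: yes — every world has a successor (e.g. 1 R 1).
Transitive: no — 8 R 4 and 4 R 9, but not 8 R 9.
Euclidean: no — 2 R 1 and 2 R 3, but not 1 R 3.
Only serial holds.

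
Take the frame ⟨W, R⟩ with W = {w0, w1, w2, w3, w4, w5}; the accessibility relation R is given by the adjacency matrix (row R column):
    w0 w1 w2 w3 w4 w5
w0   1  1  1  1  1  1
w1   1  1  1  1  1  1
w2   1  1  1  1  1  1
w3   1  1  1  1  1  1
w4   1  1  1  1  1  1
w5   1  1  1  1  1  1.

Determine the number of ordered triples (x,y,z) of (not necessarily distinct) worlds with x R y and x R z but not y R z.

R is Euclidean; there are no such tuples.

0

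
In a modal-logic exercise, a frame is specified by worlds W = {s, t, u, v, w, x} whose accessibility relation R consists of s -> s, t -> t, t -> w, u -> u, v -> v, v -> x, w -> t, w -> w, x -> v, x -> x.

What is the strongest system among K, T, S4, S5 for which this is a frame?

S5

Reflexive (axiom T): yes — every world is R-related to itself.
Transitive (axiom 4): yes — every two-step R-path is closed by a direct edge.
Euclidean (axiom 5): yes — any two successors of a common world are R-related.
So F validates K, T, S4, S5. The strongest is S5.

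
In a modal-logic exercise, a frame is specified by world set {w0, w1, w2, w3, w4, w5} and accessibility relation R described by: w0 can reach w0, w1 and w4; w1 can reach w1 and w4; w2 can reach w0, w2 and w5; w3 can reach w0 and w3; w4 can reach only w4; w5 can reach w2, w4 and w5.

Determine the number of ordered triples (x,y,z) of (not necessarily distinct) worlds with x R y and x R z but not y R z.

Enumerating: (w0,w1,w0), (w0,w4,w0), (w0,w4,w1), (w1,w4,w1), (w2,w0,w2), (w2,w0,w5), (w2,w5,w0), (w3,w0,w3), (w5,w2,w4), (w5,w4,w2), (w5,w4,w5).

11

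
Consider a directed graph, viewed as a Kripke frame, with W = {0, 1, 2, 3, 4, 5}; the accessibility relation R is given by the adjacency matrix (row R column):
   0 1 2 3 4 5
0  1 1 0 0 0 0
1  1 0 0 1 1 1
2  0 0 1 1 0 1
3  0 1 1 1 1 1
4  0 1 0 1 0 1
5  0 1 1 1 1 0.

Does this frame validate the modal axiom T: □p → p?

No

The schema T characterises exactly the reflexive frames.
Reflexive: no — 1 is not related to itself.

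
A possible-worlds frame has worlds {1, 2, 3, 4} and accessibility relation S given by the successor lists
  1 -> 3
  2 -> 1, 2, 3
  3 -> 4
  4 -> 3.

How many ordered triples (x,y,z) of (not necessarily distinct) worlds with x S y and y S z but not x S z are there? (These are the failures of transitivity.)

4

Enumerating: (1,3,4), (2,3,4), (3,4,3), (4,3,4).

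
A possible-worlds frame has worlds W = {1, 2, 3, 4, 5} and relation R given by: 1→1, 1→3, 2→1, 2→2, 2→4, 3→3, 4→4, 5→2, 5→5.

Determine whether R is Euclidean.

Euclidean: no — 2 R 1 and 2 R 4, but not 1 R 4.

No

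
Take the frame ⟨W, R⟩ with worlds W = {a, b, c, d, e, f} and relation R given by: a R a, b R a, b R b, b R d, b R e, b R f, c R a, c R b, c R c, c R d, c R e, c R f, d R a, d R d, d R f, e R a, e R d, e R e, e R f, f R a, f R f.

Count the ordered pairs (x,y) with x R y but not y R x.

15

Enumerating: (b,a), (b,d), (b,e), (b,f), (c,a), (c,b), (c,d), (c,e), (c,f), (d,a), (d,f), (e,a), (e,d), (e,f), (f,a).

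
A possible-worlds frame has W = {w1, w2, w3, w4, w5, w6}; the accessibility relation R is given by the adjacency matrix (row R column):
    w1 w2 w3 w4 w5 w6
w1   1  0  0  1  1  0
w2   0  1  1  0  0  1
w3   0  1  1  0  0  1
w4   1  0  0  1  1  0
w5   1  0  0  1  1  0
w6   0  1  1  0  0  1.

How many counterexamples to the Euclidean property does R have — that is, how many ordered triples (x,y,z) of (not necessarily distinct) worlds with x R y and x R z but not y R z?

R is Euclidean; there are no such tuples.

0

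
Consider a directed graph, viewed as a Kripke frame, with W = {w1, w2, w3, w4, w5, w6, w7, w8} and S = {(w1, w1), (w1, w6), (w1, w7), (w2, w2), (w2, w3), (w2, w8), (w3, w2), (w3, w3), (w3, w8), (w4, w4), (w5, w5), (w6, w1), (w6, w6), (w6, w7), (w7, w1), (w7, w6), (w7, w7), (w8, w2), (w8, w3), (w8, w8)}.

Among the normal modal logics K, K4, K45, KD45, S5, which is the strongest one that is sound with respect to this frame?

Transitive (axiom 4): yes — every two-step S-path is closed by a direct edge.
Euclidean (axiom 5): yes — any two successors of a common world are S-related.
Serial (axiom D): yes — every world has a successor (e.g. w1 S w1).
Reflexive (axiom T): yes — every world is S-related to itself.
So F validates K, K4, K45, KD45, S5. The strongest is S5.

S5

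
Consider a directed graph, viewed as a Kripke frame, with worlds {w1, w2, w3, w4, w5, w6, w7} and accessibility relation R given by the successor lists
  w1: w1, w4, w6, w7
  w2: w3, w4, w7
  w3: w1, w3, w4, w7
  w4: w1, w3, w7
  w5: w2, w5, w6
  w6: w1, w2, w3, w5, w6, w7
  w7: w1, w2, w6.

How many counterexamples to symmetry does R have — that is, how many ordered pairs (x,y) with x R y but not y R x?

8

Enumerating: (w2,w3), (w2,w4), (w3,w1), (w3,w7), (w4,w7), (w5,w2), (w6,w2), (w6,w3).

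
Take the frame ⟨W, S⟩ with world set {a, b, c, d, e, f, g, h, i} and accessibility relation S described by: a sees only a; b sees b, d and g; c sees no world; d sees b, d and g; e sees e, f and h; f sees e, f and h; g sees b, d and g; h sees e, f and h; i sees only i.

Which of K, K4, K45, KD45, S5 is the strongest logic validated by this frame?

Transitive (axiom 4): yes — every two-step S-path is closed by a direct edge.
Euclidean (axiom 5): yes — any two successors of a common world are S-related.
Serial (axiom D): no — c has no S-successor.
Reflexive (axiom T): no — c is not related to itself.
So F validates K, K4, K45; KD45 would additionally require S to be serial. The strongest is K45.

K45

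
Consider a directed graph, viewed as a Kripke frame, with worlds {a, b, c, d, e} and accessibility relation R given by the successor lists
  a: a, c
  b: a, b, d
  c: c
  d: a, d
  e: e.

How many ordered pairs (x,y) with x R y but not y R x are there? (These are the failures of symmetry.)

Enumerating: (a,c), (b,a), (b,d), (d,a).

4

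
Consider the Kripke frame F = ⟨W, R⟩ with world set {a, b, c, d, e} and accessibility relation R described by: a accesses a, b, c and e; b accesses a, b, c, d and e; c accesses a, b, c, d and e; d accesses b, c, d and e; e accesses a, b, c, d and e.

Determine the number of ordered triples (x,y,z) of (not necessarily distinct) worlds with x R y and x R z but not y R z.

Enumerating: (b,a,d), (b,d,a), (c,a,d), (c,d,a), (e,a,d), (e,d,a).

6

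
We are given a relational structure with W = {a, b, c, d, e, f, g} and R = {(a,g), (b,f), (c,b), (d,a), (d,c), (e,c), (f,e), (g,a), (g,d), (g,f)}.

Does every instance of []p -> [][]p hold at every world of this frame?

No

The schema 4 characterises exactly the transitive frames.
Transitive: no — a R g and g R d, but not a R d.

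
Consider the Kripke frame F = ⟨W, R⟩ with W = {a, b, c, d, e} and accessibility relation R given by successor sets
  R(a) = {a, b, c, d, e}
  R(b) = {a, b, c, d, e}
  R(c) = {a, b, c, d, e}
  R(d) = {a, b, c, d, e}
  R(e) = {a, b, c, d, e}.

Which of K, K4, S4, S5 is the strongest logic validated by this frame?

Transitive (axiom 4): yes — every two-step R-path is closed by a direct edge.
Reflexive (axiom T): yes — every world is R-related to itself.
Euclidean (axiom 5): yes — any two successors of a common world are R-related.
So F validates K, K4, S4, S5. The strongest is S5.

S5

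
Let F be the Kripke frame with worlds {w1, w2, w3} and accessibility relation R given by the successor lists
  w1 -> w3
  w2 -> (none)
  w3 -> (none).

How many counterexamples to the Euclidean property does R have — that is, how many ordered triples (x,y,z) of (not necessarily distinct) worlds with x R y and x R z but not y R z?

1

Enumerating: (w1,w3,w3).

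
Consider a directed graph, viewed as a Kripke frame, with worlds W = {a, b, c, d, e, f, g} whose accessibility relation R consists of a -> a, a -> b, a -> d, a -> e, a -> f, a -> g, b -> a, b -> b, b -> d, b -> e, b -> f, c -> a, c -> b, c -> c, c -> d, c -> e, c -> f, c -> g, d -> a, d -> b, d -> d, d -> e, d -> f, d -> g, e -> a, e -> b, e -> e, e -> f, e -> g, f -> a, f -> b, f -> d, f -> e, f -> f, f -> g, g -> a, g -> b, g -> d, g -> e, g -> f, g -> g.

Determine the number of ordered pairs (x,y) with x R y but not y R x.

Enumerating: (c,a), (c,b), (c,d), (c,e), (c,f), (c,g), (d,e), (g,b).

8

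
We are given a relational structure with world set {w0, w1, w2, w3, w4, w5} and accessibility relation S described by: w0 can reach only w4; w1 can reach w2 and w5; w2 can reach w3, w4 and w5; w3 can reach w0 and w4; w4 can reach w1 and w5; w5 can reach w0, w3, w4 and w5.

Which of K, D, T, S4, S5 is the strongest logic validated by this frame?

Serial (axiom D): yes — every world has a successor (e.g. w0 S w4).
Reflexive (axiom T): no — w0 is not related to itself.
Transitive (axiom 4): no — w0 S w4 and w4 S w1, but not w0 S w1.
Euclidean (axiom 5): no — w1 S w5 and w1 S w2, but not w5 S w2.
So F validates K, D; T would additionally require S to be reflexive. The strongest is D.

D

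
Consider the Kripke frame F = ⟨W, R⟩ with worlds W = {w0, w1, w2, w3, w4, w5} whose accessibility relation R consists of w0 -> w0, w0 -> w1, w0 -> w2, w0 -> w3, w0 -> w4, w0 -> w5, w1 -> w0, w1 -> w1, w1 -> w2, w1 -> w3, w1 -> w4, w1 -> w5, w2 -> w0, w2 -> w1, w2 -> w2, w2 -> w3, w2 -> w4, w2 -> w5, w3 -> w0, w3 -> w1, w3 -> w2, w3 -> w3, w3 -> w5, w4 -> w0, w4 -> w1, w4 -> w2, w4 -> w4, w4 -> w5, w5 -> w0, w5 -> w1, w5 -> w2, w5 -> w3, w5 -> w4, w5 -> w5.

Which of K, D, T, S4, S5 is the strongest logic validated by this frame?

T

Serial (axiom D): yes — every world has a successor (e.g. w0 R w0).
Reflexive (axiom T): yes — every world is R-related to itself.
Transitive (axiom 4): no — w3 R w0 and w0 R w4, but not w3 R w4.
Euclidean (axiom 5): no — w0 R w3 and w0 R w4, but not w3 R w4.
So F validates K, D, T; S4 would additionally require R to be transitive. The strongest is T.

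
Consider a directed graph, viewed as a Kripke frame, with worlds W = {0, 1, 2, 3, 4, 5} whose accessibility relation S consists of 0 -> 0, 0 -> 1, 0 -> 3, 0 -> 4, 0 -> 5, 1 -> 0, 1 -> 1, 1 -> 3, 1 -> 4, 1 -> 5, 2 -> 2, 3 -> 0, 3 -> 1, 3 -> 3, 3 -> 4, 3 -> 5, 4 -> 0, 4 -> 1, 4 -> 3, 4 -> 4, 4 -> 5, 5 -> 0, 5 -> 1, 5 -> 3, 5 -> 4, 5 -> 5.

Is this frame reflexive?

Reflexive: yes — every world is S-related to itself.

Yes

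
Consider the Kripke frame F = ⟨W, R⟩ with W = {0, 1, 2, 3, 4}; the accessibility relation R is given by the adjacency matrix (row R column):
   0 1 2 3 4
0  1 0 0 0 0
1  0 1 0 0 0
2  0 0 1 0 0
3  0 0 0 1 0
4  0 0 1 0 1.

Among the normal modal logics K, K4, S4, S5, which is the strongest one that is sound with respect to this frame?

Transitive (axiom 4): yes — every two-step R-path is closed by a direct edge.
Reflexive (axiom T): yes — every world is R-related to itself.
Euclidean (axiom 5): no — 4 R 2 and 4 R 4, but not 2 R 4.
So F validates K, K4, S4; S5 would additionally require R to be Euclidean. The strongest is S4.

S4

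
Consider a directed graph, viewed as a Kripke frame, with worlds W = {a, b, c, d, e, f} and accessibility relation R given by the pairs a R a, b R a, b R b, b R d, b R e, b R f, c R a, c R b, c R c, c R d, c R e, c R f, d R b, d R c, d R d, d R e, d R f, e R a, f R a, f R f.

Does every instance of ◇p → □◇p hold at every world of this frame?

By correspondence theory, 5 is valid on a frame iff R is Euclidean.
Euclidean: no — b R a and b R d, but not a R d.

No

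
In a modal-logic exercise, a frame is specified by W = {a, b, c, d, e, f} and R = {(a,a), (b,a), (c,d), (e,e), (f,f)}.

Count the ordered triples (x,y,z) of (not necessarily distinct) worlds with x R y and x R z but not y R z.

Enumerating: (c,d,d).

1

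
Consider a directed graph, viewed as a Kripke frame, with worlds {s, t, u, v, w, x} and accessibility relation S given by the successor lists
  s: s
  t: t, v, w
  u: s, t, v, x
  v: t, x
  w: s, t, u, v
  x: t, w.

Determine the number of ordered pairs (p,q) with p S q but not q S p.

10

Enumerating: (u,s), (u,t), (u,v), (u,x), (v,x), (w,s), (w,u), (w,v), (x,t), (x,w).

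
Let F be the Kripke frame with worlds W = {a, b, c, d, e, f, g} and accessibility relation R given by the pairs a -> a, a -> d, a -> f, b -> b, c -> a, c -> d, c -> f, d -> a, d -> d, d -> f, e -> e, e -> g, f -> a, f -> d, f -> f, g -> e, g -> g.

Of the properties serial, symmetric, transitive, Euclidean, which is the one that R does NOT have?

symmetric

Serial: yes — every world has a successor (e.g. a R a).
Symmetric: no — c R a but not a R c.
Transitive: yes — every two-step R-path is closed by a direct edge.
Euclidean: yes — any two successors of a common world are R-related.
Only symmetric fails.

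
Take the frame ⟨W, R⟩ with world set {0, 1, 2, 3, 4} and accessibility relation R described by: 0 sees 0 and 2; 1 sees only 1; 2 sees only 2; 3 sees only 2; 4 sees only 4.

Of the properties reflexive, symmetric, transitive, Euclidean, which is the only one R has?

transitive

Reflexive: no — 3 is not related to itself.
Symmetric: no — 0 R 2 but not 2 R 0.
Transitive: yes — every two-step R-path is closed by a direct edge.
Euclidean: no — 0 R 2 and 0 R 0, but not 2 R 0.
Only transitive holds.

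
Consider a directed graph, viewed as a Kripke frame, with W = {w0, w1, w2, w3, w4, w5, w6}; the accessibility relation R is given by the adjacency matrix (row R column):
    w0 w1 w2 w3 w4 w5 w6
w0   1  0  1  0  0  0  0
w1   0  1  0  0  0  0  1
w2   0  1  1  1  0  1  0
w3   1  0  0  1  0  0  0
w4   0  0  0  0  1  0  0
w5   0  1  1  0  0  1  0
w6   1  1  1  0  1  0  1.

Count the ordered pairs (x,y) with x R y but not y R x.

Enumerating: (w0,w2), (w2,w1), (w2,w3), (w3,w0), (w5,w1), (w6,w0), (w6,w2), (w6,w4).

8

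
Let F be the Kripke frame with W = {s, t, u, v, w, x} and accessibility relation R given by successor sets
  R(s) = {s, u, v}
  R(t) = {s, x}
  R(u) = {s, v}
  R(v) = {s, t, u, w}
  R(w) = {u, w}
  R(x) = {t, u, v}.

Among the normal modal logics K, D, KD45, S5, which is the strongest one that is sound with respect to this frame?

Serial (axiom D): yes — every world has a successor (e.g. s R s).
Euclidean (axiom 5): no — t R s and t R x, but not s R x.
Transitive (axiom 4): no — s R v and v R t, but not s R t.
Reflexive (axiom T): no — t is not related to itself.
So F validates K, D; KD45 would additionally require R to be Euclidean and transitive. The strongest is D.

D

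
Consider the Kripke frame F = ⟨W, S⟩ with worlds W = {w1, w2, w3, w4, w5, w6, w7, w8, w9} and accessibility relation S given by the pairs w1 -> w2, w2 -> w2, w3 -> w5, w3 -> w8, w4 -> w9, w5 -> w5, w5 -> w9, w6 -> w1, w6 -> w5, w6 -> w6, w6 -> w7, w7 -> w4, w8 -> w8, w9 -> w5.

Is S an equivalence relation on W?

No

Reflexive: no — w1 is not related to itself.
Symmetric: no — w1 S w2 but not w2 S w1.
Transitive: no — w3 S w5 and w5 S w9, but not w3 S w9.
So S is not an equivalence relation.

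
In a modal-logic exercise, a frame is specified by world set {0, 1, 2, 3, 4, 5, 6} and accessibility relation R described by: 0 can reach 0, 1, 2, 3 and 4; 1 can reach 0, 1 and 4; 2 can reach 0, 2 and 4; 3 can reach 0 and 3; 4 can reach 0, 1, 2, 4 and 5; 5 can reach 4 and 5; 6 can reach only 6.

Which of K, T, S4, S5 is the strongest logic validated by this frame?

Reflexive (axiom T): yes — every world is R-related to itself.
Transitive (axiom 4): no — 0 R 4 and 4 R 5, but not 0 R 5.
Euclidean (axiom 5): no — 0 R 1 and 0 R 2, but not 1 R 2.
So F validates K, T; S4 would additionally require R to be transitive. The strongest is T.

T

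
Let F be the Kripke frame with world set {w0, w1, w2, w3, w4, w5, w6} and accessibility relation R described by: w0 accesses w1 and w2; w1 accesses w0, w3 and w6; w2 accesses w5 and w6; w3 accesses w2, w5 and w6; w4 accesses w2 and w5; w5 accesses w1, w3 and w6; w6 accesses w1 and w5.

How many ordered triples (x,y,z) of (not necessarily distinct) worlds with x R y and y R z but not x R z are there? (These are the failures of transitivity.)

Enumerating: (w0,w1,w0), (w0,w1,w3), (w0,w1,w6), (w0,w2,w5), (w0,w2,w6), (w1,w0,w1), (w1,w0,w2), (w1,w3,w2), (w1,w3,w5), (w1,w6,w1), (w1,w6,w5), (w2,w5,w1), … and 18 more.
Total: 30.

30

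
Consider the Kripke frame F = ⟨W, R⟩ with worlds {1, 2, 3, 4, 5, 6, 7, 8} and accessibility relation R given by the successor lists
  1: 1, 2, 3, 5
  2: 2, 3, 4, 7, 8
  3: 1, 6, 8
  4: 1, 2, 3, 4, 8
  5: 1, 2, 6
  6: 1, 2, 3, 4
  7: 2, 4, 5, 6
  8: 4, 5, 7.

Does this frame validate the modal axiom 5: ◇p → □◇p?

The schema 5 characterises exactly the Euclidean frames.
Euclidean: no — 1 R 2 and 1 R 5, but not 2 R 5.

No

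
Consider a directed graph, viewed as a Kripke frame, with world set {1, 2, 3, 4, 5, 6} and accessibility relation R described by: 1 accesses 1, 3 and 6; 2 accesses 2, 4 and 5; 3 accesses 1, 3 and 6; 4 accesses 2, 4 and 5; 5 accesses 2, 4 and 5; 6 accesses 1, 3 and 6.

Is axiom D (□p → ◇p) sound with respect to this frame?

By correspondence theory, D is valid on a frame iff R is serial.
Serial: yes — every world has a successor (e.g. 1 R 1).

Yes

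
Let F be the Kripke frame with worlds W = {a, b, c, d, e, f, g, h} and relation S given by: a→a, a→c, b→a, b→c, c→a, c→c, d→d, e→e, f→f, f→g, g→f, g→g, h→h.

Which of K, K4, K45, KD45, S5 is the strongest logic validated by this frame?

Transitive (axiom 4): yes — every two-step S-path is closed by a direct edge.
Euclidean (axiom 5): yes — any two successors of a common world are S-related.
Serial (axiom D): yes — every world has a successor (e.g. a S a).
Reflexive (axiom T): no — b is not related to itself.
So F validates K, K4, K45, KD45; S5 would additionally require S to be reflexive. The strongest is KD45.

KD45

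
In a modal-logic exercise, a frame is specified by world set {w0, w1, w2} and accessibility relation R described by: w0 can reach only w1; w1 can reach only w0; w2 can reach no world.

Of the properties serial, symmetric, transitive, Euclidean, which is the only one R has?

symmetric

Serial: no — w2 has no R-successor.
Symmetric: yes — every pair in R has its reverse in R.
Transitive: no — w0 R w1 and w1 R w0, but not w0 R w0.
Euclidean: no — w0 R w1 and w0 R w1, but not w1 R w1.
Only symmetric holds.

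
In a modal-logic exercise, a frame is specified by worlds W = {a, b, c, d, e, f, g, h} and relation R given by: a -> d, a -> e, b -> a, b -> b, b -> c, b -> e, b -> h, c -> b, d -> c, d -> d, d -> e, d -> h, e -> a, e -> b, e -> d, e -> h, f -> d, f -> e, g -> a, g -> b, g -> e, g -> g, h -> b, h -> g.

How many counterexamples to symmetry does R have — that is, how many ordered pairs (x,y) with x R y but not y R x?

Enumerating: (a,d), (b,a), (d,c), (d,h), (e,h), (f,d), (f,e), (g,a), (g,b), (g,e), (h,g).

11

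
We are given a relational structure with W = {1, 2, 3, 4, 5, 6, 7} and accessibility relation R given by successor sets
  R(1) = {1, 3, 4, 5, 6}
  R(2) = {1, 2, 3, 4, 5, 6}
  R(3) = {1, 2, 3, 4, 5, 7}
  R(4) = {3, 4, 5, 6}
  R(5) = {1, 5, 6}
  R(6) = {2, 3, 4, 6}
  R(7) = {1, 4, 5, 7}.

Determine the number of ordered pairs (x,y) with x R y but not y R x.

13

Enumerating: (1,4), (1,6), (2,1), (2,4), (2,5), (3,5), (3,7), (4,5), (5,6), (6,3), (7,1), (7,4), (7,5).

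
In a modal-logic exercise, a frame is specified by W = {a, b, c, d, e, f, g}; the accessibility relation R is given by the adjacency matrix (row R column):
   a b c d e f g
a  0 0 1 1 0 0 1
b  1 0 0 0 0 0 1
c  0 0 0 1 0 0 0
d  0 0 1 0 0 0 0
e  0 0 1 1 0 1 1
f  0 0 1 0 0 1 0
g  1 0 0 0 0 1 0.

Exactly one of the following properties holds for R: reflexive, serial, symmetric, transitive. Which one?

Reflexive: no — a is not related to itself.
Serial: yes — every world has a successor (e.g. a R c).
Symmetric: no — a R c but not c R a.
Transitive: no — a R g and g R f, but not a R f.
Only serial holds.

serial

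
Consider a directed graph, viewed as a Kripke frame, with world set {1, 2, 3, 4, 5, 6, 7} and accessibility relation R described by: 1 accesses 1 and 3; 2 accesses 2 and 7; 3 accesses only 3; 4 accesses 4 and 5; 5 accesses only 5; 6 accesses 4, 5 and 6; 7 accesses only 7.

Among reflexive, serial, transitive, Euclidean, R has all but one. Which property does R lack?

Euclidean

Reflexive: yes — every world is R-related to itself.
Serial: yes — every world has a successor (e.g. 1 R 1).
Transitive: yes — every two-step R-path is closed by a direct edge.
Euclidean: no — 6 R 5 and 6 R 4, but not 5 R 4.
Only Euclidean fails.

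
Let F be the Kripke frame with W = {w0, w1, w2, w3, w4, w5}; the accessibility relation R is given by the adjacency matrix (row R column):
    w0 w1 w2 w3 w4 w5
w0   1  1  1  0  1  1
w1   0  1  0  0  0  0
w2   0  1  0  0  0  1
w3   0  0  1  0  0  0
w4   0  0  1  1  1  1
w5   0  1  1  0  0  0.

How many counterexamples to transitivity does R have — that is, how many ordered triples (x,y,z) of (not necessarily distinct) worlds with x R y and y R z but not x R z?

Enumerating: (w0,w4,w3), (w2,w5,w2), (w3,w2,w1), (w3,w2,w5), (w4,w2,w1), (w4,w5,w1), (w5,w2,w5).

7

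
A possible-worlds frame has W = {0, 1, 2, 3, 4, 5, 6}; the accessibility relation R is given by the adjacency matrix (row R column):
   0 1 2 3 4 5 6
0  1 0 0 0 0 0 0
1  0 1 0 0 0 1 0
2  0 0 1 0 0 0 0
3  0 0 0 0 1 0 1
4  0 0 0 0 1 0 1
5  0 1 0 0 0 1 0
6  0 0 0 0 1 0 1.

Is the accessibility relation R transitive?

Yes

Transitive: yes — every two-step R-path is closed by a direct edge.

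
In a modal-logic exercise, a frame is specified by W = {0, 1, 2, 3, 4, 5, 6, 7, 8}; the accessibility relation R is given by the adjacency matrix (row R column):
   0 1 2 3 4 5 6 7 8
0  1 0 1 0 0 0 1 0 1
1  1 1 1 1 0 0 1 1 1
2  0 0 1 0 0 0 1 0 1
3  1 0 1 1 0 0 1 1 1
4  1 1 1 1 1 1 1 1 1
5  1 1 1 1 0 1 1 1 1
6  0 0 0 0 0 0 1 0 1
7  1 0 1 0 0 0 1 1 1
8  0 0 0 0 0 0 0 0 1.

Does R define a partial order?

Reflexive: yes — every world is R-related to itself.
Transitive: yes — every two-step R-path is closed by a direct edge.
Antisymmetric: yes — no distinct pair is related both ways.
So R is a partial order.

Yes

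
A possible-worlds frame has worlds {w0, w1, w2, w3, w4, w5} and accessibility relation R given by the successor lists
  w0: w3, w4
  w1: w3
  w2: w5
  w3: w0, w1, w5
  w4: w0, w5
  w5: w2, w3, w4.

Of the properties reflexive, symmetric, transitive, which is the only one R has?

Reflexive: no — w0 is not related to itself.
Symmetric: yes — every pair in R has its reverse in R.
Transitive: no — w0 R w3 and w3 R w1, but not w0 R w1.
Only symmetric holds.

symmetric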